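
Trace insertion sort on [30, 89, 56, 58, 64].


Initial: [30, 89, 56, 58, 64]
Insert 89: [30, 89, 56, 58, 64]
Insert 56: [30, 56, 89, 58, 64]
Insert 58: [30, 56, 58, 89, 64]
Insert 64: [30, 56, 58, 64, 89]

Sorted: [30, 56, 58, 64, 89]


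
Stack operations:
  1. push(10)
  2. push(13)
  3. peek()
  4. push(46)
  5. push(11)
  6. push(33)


push(10) -> [10]
push(13) -> [10, 13]
peek()->13
push(46) -> [10, 13, 46]
push(11) -> [10, 13, 46, 11]
push(33) -> [10, 13, 46, 11, 33]

Final stack: [10, 13, 46, 11, 33]


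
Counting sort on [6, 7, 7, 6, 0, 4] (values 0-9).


Input: [6, 7, 7, 6, 0, 4]
Counts: [1, 0, 0, 0, 1, 0, 2, 2, 0, 0]

Sorted: [0, 4, 6, 6, 7, 7]


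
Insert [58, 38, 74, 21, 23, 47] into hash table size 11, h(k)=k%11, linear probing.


Insert 58: h=3 -> slot 3
Insert 38: h=5 -> slot 5
Insert 74: h=8 -> slot 8
Insert 21: h=10 -> slot 10
Insert 23: h=1 -> slot 1
Insert 47: h=3, 1 probes -> slot 4

Table: [None, 23, None, 58, 47, 38, None, None, 74, None, 21]


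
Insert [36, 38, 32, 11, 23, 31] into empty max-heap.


Insert 36: [36]
Insert 38: [38, 36]
Insert 32: [38, 36, 32]
Insert 11: [38, 36, 32, 11]
Insert 23: [38, 36, 32, 11, 23]
Insert 31: [38, 36, 32, 11, 23, 31]

Final heap: [38, 36, 32, 11, 23, 31]


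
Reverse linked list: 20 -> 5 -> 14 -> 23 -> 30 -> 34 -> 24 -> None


Step 1: curr=20, set curr.next=prev(None) | reversed so far: 20
Step 2: curr=5, set curr.next=prev(20) | reversed so far: 5 -> 20
Step 3: curr=14, set curr.next=prev(5) | reversed so far: 14 -> 5 -> 20
Step 4: curr=23, set curr.next=prev(14) | reversed so far: 23 -> 14 -> 5 -> 20
Step 5: curr=30, set curr.next=prev(23) | reversed so far: 30 -> 23 -> 14 -> 5 -> 20
Step 6: curr=34, set curr.next=prev(30) | reversed so far: 34 -> 30 -> 23 -> 14 -> 5 -> 20
Step 7: curr=24, set curr.next=prev(34) | reversed so far: 24 -> 34 -> 30 -> 23 -> 14 -> 5 -> 20

24 -> 34 -> 30 -> 23 -> 14 -> 5 -> 20 -> None


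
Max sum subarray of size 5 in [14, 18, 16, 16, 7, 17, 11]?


[0:5]: 71
[1:6]: 74
[2:7]: 67

Max: 74 at [1:6]


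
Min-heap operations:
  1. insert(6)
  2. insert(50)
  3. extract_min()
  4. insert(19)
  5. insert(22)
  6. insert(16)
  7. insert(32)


insert(6) -> [6]
insert(50) -> [6, 50]
extract_min()->6, [50]
insert(19) -> [19, 50]
insert(22) -> [19, 50, 22]
insert(16) -> [16, 19, 22, 50]
insert(32) -> [16, 19, 22, 50, 32]

Final heap: [16, 19, 22, 50, 32]


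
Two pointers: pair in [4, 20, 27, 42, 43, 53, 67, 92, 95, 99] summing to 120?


lo=0(4)+hi=9(99)=103
lo=1(20)+hi=9(99)=119
lo=2(27)+hi=9(99)=126
lo=2(27)+hi=8(95)=122
lo=2(27)+hi=7(92)=119
lo=3(42)+hi=7(92)=134
lo=3(42)+hi=6(67)=109
lo=4(43)+hi=6(67)=110
lo=5(53)+hi=6(67)=120

Yes: 53+67=120


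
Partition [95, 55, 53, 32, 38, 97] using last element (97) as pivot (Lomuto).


Pivot: 97
  95 <= 97: advance i (no swap)
  55 <= 97: advance i (no swap)
  53 <= 97: advance i (no swap)
  32 <= 97: advance i (no swap)
  38 <= 97: advance i (no swap)
Place pivot at 5: [95, 55, 53, 32, 38, 97]

Partitioned: [95, 55, 53, 32, 38, 97]


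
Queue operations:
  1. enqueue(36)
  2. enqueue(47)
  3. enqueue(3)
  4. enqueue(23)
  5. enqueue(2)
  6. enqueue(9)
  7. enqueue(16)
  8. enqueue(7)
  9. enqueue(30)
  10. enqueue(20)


enqueue(36) -> [36]
enqueue(47) -> [36, 47]
enqueue(3) -> [36, 47, 3]
enqueue(23) -> [36, 47, 3, 23]
enqueue(2) -> [36, 47, 3, 23, 2]
enqueue(9) -> [36, 47, 3, 23, 2, 9]
enqueue(16) -> [36, 47, 3, 23, 2, 9, 16]
enqueue(7) -> [36, 47, 3, 23, 2, 9, 16, 7]
enqueue(30) -> [36, 47, 3, 23, 2, 9, 16, 7, 30]
enqueue(20) -> [36, 47, 3, 23, 2, 9, 16, 7, 30, 20]

Final queue: [36, 47, 3, 23, 2, 9, 16, 7, 30, 20]


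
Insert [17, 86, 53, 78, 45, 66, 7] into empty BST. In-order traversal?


Insert 17: root
Insert 86: R from 17
Insert 53: R from 17 -> L from 86
Insert 78: R from 17 -> L from 86 -> R from 53
Insert 45: R from 17 -> L from 86 -> L from 53
Insert 66: R from 17 -> L from 86 -> R from 53 -> L from 78
Insert 7: L from 17

In-order: [7, 17, 45, 53, 66, 78, 86]


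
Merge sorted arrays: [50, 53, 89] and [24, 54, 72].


Take 24 from B
Take 50 from A
Take 53 from A
Take 54 from B
Take 72 from B

Merged: [24, 50, 53, 54, 72, 89]


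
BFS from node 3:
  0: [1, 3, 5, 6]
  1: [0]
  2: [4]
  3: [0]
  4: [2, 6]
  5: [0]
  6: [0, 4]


Visit 3, enqueue [0]
Visit 0, enqueue [1, 5, 6]
Visit 1, enqueue []
Visit 5, enqueue []
Visit 6, enqueue [4]
Visit 4, enqueue [2]
Visit 2, enqueue []

BFS order: [3, 0, 1, 5, 6, 4, 2]


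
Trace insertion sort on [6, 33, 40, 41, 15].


Initial: [6, 33, 40, 41, 15]
Insert 33: [6, 33, 40, 41, 15]
Insert 40: [6, 33, 40, 41, 15]
Insert 41: [6, 33, 40, 41, 15]
Insert 15: [6, 15, 33, 40, 41]

Sorted: [6, 15, 33, 40, 41]


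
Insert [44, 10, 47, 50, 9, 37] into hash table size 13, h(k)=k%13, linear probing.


Insert 44: h=5 -> slot 5
Insert 10: h=10 -> slot 10
Insert 47: h=8 -> slot 8
Insert 50: h=11 -> slot 11
Insert 9: h=9 -> slot 9
Insert 37: h=11, 1 probes -> slot 12

Table: [None, None, None, None, None, 44, None, None, 47, 9, 10, 50, 37]


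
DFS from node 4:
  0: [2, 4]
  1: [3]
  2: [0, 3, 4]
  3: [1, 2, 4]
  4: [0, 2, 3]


Visit 4, push [3, 2, 0]
Visit 0, push [2]
Visit 2, push [3]
Visit 3, push [1]
Visit 1, push []

DFS order: [4, 0, 2, 3, 1]


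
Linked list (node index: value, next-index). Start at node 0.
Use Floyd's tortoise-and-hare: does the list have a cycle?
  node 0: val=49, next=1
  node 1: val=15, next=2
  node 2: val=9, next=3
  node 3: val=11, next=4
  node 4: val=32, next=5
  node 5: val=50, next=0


Floyd's tortoise (slow, +1) and hare (fast, +2):
  init: slow=0, fast=0
  step 1: slow=1, fast=2
  step 2: slow=2, fast=4
  step 3: slow=3, fast=0
  step 4: slow=4, fast=2
  step 5: slow=5, fast=4
  step 6: slow=0, fast=0
  slow == fast at node 0: cycle detected

Cycle: yes


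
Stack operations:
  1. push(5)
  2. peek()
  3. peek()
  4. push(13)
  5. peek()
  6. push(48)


push(5) -> [5]
peek()->5
peek()->5
push(13) -> [5, 13]
peek()->13
push(48) -> [5, 13, 48]

Final stack: [5, 13, 48]


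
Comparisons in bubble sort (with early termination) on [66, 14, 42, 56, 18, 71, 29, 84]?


Algorithm: bubble sort (with early termination)
Input: [66, 14, 42, 56, 18, 71, 29, 84]
Sorted: [14, 18, 29, 42, 56, 66, 71, 84]

25


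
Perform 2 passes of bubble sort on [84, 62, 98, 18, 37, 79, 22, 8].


Initial: [84, 62, 98, 18, 37, 79, 22, 8]
Pass 1: [62, 84, 18, 37, 79, 22, 8, 98] (6 swaps)
Pass 2: [62, 18, 37, 79, 22, 8, 84, 98] (5 swaps)

After 2 passes: [62, 18, 37, 79, 22, 8, 84, 98]


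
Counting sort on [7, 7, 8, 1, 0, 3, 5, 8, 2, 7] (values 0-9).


Input: [7, 7, 8, 1, 0, 3, 5, 8, 2, 7]
Counts: [1, 1, 1, 1, 0, 1, 0, 3, 2, 0]

Sorted: [0, 1, 2, 3, 5, 7, 7, 7, 8, 8]


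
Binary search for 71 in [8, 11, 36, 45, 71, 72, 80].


Step 1: lo=0, hi=6, mid=3, val=45
Step 2: lo=4, hi=6, mid=5, val=72
Step 3: lo=4, hi=4, mid=4, val=71

Found at index 4


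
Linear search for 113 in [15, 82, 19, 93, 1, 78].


i=0: 15!=113
i=1: 82!=113
i=2: 19!=113
i=3: 93!=113
i=4: 1!=113
i=5: 78!=113

Not found, 6 comps


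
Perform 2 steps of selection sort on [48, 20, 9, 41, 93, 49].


Initial: [48, 20, 9, 41, 93, 49]
Step 1: min=9 at 2
  Swap: [9, 20, 48, 41, 93, 49]
Step 2: min=20 at 1
  Swap: [9, 20, 48, 41, 93, 49]

After 2 steps: [9, 20, 48, 41, 93, 49]


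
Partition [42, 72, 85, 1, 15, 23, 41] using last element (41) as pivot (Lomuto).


Pivot: 41
  1 <= 41: swap -> [1, 72, 85, 42, 15, 23, 41]
  15 <= 41: swap -> [1, 15, 85, 42, 72, 23, 41]
  23 <= 41: swap -> [1, 15, 23, 42, 72, 85, 41]
Place pivot at 3: [1, 15, 23, 41, 72, 85, 42]

Partitioned: [1, 15, 23, 41, 72, 85, 42]


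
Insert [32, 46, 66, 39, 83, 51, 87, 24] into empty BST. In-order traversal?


Insert 32: root
Insert 46: R from 32
Insert 66: R from 32 -> R from 46
Insert 39: R from 32 -> L from 46
Insert 83: R from 32 -> R from 46 -> R from 66
Insert 51: R from 32 -> R from 46 -> L from 66
Insert 87: R from 32 -> R from 46 -> R from 66 -> R from 83
Insert 24: L from 32

In-order: [24, 32, 39, 46, 51, 66, 83, 87]


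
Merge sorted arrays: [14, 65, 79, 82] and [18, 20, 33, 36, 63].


Take 14 from A
Take 18 from B
Take 20 from B
Take 33 from B
Take 36 from B
Take 63 from B

Merged: [14, 18, 20, 33, 36, 63, 65, 79, 82]


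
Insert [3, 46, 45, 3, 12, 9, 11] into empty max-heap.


Insert 3: [3]
Insert 46: [46, 3]
Insert 45: [46, 3, 45]
Insert 3: [46, 3, 45, 3]
Insert 12: [46, 12, 45, 3, 3]
Insert 9: [46, 12, 45, 3, 3, 9]
Insert 11: [46, 12, 45, 3, 3, 9, 11]

Final heap: [46, 12, 45, 3, 3, 9, 11]


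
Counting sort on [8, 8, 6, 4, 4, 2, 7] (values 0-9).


Input: [8, 8, 6, 4, 4, 2, 7]
Counts: [0, 0, 1, 0, 2, 0, 1, 1, 2, 0]

Sorted: [2, 4, 4, 6, 7, 8, 8]


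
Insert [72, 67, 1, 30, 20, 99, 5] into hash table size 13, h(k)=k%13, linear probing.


Insert 72: h=7 -> slot 7
Insert 67: h=2 -> slot 2
Insert 1: h=1 -> slot 1
Insert 30: h=4 -> slot 4
Insert 20: h=7, 1 probes -> slot 8
Insert 99: h=8, 1 probes -> slot 9
Insert 5: h=5 -> slot 5

Table: [None, 1, 67, None, 30, 5, None, 72, 20, 99, None, None, None]


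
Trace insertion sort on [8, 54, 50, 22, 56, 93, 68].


Initial: [8, 54, 50, 22, 56, 93, 68]
Insert 54: [8, 54, 50, 22, 56, 93, 68]
Insert 50: [8, 50, 54, 22, 56, 93, 68]
Insert 22: [8, 22, 50, 54, 56, 93, 68]
Insert 56: [8, 22, 50, 54, 56, 93, 68]
Insert 93: [8, 22, 50, 54, 56, 93, 68]
Insert 68: [8, 22, 50, 54, 56, 68, 93]

Sorted: [8, 22, 50, 54, 56, 68, 93]


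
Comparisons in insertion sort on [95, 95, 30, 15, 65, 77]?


Algorithm: insertion sort
Input: [95, 95, 30, 15, 65, 77]
Sorted: [15, 30, 65, 77, 95, 95]

12


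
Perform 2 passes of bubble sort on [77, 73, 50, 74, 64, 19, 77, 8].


Initial: [77, 73, 50, 74, 64, 19, 77, 8]
Pass 1: [73, 50, 74, 64, 19, 77, 8, 77] (6 swaps)
Pass 2: [50, 73, 64, 19, 74, 8, 77, 77] (4 swaps)

After 2 passes: [50, 73, 64, 19, 74, 8, 77, 77]


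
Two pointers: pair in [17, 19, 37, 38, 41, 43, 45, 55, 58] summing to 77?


lo=0(17)+hi=8(58)=75
lo=1(19)+hi=8(58)=77

Yes: 19+58=77


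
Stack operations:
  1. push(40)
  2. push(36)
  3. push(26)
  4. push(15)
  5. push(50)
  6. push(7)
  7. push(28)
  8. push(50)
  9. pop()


push(40) -> [40]
push(36) -> [40, 36]
push(26) -> [40, 36, 26]
push(15) -> [40, 36, 26, 15]
push(50) -> [40, 36, 26, 15, 50]
push(7) -> [40, 36, 26, 15, 50, 7]
push(28) -> [40, 36, 26, 15, 50, 7, 28]
push(50) -> [40, 36, 26, 15, 50, 7, 28, 50]
pop()->50, [40, 36, 26, 15, 50, 7, 28]

Final stack: [40, 36, 26, 15, 50, 7, 28]


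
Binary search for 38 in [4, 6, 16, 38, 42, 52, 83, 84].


Step 1: lo=0, hi=7, mid=3, val=38

Found at index 3


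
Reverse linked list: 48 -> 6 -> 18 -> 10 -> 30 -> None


Step 1: curr=48, set curr.next=prev(None) | reversed so far: 48
Step 2: curr=6, set curr.next=prev(48) | reversed so far: 6 -> 48
Step 3: curr=18, set curr.next=prev(6) | reversed so far: 18 -> 6 -> 48
Step 4: curr=10, set curr.next=prev(18) | reversed so far: 10 -> 18 -> 6 -> 48
Step 5: curr=30, set curr.next=prev(10) | reversed so far: 30 -> 10 -> 18 -> 6 -> 48

30 -> 10 -> 18 -> 6 -> 48 -> None


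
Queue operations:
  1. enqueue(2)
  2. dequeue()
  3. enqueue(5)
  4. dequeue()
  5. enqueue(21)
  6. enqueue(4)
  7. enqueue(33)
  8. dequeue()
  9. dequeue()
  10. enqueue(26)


enqueue(2) -> [2]
dequeue()->2, []
enqueue(5) -> [5]
dequeue()->5, []
enqueue(21) -> [21]
enqueue(4) -> [21, 4]
enqueue(33) -> [21, 4, 33]
dequeue()->21, [4, 33]
dequeue()->4, [33]
enqueue(26) -> [33, 26]

Final queue: [33, 26]


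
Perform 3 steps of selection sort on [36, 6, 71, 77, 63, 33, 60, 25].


Initial: [36, 6, 71, 77, 63, 33, 60, 25]
Step 1: min=6 at 1
  Swap: [6, 36, 71, 77, 63, 33, 60, 25]
Step 2: min=25 at 7
  Swap: [6, 25, 71, 77, 63, 33, 60, 36]
Step 3: min=33 at 5
  Swap: [6, 25, 33, 77, 63, 71, 60, 36]

After 3 steps: [6, 25, 33, 77, 63, 71, 60, 36]


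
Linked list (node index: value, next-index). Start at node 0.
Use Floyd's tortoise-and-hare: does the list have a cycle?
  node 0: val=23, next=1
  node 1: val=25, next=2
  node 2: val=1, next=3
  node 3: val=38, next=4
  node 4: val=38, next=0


Floyd's tortoise (slow, +1) and hare (fast, +2):
  init: slow=0, fast=0
  step 1: slow=1, fast=2
  step 2: slow=2, fast=4
  step 3: slow=3, fast=1
  step 4: slow=4, fast=3
  step 5: slow=0, fast=0
  slow == fast at node 0: cycle detected

Cycle: yes


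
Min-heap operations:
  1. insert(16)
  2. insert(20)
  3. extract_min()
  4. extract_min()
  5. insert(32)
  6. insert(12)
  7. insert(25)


insert(16) -> [16]
insert(20) -> [16, 20]
extract_min()->16, [20]
extract_min()->20, []
insert(32) -> [32]
insert(12) -> [12, 32]
insert(25) -> [12, 32, 25]

Final heap: [12, 32, 25]


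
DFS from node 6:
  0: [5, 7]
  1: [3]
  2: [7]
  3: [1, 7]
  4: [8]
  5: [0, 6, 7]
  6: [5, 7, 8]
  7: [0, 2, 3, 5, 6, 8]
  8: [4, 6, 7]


Visit 6, push [8, 7, 5]
Visit 5, push [7, 0]
Visit 0, push [7]
Visit 7, push [8, 3, 2]
Visit 2, push []
Visit 3, push [1]
Visit 1, push []
Visit 8, push [4]
Visit 4, push []

DFS order: [6, 5, 0, 7, 2, 3, 1, 8, 4]


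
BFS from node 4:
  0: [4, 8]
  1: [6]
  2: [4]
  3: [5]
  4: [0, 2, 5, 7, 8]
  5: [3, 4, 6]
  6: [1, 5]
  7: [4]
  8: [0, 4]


Visit 4, enqueue [0, 2, 5, 7, 8]
Visit 0, enqueue []
Visit 2, enqueue []
Visit 5, enqueue [3, 6]
Visit 7, enqueue []
Visit 8, enqueue []
Visit 3, enqueue []
Visit 6, enqueue [1]
Visit 1, enqueue []

BFS order: [4, 0, 2, 5, 7, 8, 3, 6, 1]


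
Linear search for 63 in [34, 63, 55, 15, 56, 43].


i=0: 34!=63
i=1: 63==63 found!

Found at 1, 2 comps


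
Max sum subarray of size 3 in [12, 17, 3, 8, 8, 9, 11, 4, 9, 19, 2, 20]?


[0:3]: 32
[1:4]: 28
[2:5]: 19
[3:6]: 25
[4:7]: 28
[5:8]: 24
[6:9]: 24
[7:10]: 32
[8:11]: 30
[9:12]: 41

Max: 41 at [9:12]


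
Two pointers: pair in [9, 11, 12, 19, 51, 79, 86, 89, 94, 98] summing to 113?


lo=0(9)+hi=9(98)=107
lo=1(11)+hi=9(98)=109
lo=2(12)+hi=9(98)=110
lo=3(19)+hi=9(98)=117
lo=3(19)+hi=8(94)=113

Yes: 19+94=113


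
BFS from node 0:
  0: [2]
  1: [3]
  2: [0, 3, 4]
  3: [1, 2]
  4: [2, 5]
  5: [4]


Visit 0, enqueue [2]
Visit 2, enqueue [3, 4]
Visit 3, enqueue [1]
Visit 4, enqueue [5]
Visit 1, enqueue []
Visit 5, enqueue []

BFS order: [0, 2, 3, 4, 1, 5]


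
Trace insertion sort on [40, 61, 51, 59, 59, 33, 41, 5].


Initial: [40, 61, 51, 59, 59, 33, 41, 5]
Insert 61: [40, 61, 51, 59, 59, 33, 41, 5]
Insert 51: [40, 51, 61, 59, 59, 33, 41, 5]
Insert 59: [40, 51, 59, 61, 59, 33, 41, 5]
Insert 59: [40, 51, 59, 59, 61, 33, 41, 5]
Insert 33: [33, 40, 51, 59, 59, 61, 41, 5]
Insert 41: [33, 40, 41, 51, 59, 59, 61, 5]
Insert 5: [5, 33, 40, 41, 51, 59, 59, 61]

Sorted: [5, 33, 40, 41, 51, 59, 59, 61]


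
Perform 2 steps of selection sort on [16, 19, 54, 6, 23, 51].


Initial: [16, 19, 54, 6, 23, 51]
Step 1: min=6 at 3
  Swap: [6, 19, 54, 16, 23, 51]
Step 2: min=16 at 3
  Swap: [6, 16, 54, 19, 23, 51]

After 2 steps: [6, 16, 54, 19, 23, 51]


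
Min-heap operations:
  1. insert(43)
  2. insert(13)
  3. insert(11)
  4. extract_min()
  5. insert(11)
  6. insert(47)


insert(43) -> [43]
insert(13) -> [13, 43]
insert(11) -> [11, 43, 13]
extract_min()->11, [13, 43]
insert(11) -> [11, 43, 13]
insert(47) -> [11, 43, 13, 47]

Final heap: [11, 43, 13, 47]


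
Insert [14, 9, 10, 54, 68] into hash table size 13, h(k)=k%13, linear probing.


Insert 14: h=1 -> slot 1
Insert 9: h=9 -> slot 9
Insert 10: h=10 -> slot 10
Insert 54: h=2 -> slot 2
Insert 68: h=3 -> slot 3

Table: [None, 14, 54, 68, None, None, None, None, None, 9, 10, None, None]


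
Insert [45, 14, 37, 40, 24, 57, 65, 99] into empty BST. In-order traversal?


Insert 45: root
Insert 14: L from 45
Insert 37: L from 45 -> R from 14
Insert 40: L from 45 -> R from 14 -> R from 37
Insert 24: L from 45 -> R from 14 -> L from 37
Insert 57: R from 45
Insert 65: R from 45 -> R from 57
Insert 99: R from 45 -> R from 57 -> R from 65

In-order: [14, 24, 37, 40, 45, 57, 65, 99]


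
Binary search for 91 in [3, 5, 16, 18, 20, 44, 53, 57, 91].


Step 1: lo=0, hi=8, mid=4, val=20
Step 2: lo=5, hi=8, mid=6, val=53
Step 3: lo=7, hi=8, mid=7, val=57
Step 4: lo=8, hi=8, mid=8, val=91

Found at index 8


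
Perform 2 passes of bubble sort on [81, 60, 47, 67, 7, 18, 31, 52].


Initial: [81, 60, 47, 67, 7, 18, 31, 52]
Pass 1: [60, 47, 67, 7, 18, 31, 52, 81] (7 swaps)
Pass 2: [47, 60, 7, 18, 31, 52, 67, 81] (5 swaps)

After 2 passes: [47, 60, 7, 18, 31, 52, 67, 81]


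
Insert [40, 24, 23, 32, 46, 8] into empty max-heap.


Insert 40: [40]
Insert 24: [40, 24]
Insert 23: [40, 24, 23]
Insert 32: [40, 32, 23, 24]
Insert 46: [46, 40, 23, 24, 32]
Insert 8: [46, 40, 23, 24, 32, 8]

Final heap: [46, 40, 23, 24, 32, 8]


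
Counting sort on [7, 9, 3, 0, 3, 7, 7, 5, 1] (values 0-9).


Input: [7, 9, 3, 0, 3, 7, 7, 5, 1]
Counts: [1, 1, 0, 2, 0, 1, 0, 3, 0, 1]

Sorted: [0, 1, 3, 3, 5, 7, 7, 7, 9]


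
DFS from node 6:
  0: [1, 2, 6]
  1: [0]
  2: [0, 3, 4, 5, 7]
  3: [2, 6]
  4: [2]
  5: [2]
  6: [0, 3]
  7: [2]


Visit 6, push [3, 0]
Visit 0, push [2, 1]
Visit 1, push []
Visit 2, push [7, 5, 4, 3]
Visit 3, push []
Visit 4, push []
Visit 5, push []
Visit 7, push []

DFS order: [6, 0, 1, 2, 3, 4, 5, 7]


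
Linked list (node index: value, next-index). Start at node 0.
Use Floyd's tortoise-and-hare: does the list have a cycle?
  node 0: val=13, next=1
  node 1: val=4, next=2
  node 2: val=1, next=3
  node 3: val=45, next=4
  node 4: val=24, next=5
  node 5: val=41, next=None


Floyd's tortoise (slow, +1) and hare (fast, +2):
  init: slow=0, fast=0
  step 1: slow=1, fast=2
  step 2: slow=2, fast=4
  step 3: fast 4->5->None, no cycle

Cycle: no


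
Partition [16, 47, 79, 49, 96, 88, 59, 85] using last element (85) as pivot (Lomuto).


Pivot: 85
  16 <= 85: advance i (no swap)
  47 <= 85: advance i (no swap)
  79 <= 85: advance i (no swap)
  49 <= 85: advance i (no swap)
  59 <= 85: swap -> [16, 47, 79, 49, 59, 88, 96, 85]
Place pivot at 5: [16, 47, 79, 49, 59, 85, 96, 88]

Partitioned: [16, 47, 79, 49, 59, 85, 96, 88]


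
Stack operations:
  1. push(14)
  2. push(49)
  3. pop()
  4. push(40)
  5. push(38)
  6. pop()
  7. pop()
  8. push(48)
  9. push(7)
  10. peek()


push(14) -> [14]
push(49) -> [14, 49]
pop()->49, [14]
push(40) -> [14, 40]
push(38) -> [14, 40, 38]
pop()->38, [14, 40]
pop()->40, [14]
push(48) -> [14, 48]
push(7) -> [14, 48, 7]
peek()->7

Final stack: [14, 48, 7]


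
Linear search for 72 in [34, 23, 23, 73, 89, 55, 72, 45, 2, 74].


i=0: 34!=72
i=1: 23!=72
i=2: 23!=72
i=3: 73!=72
i=4: 89!=72
i=5: 55!=72
i=6: 72==72 found!

Found at 6, 7 comps


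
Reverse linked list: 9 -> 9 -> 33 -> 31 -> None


Step 1: curr=9, set curr.next=prev(None) | reversed so far: 9
Step 2: curr=9, set curr.next=prev(9) | reversed so far: 9 -> 9
Step 3: curr=33, set curr.next=prev(9) | reversed so far: 33 -> 9 -> 9
Step 4: curr=31, set curr.next=prev(33) | reversed so far: 31 -> 33 -> 9 -> 9

31 -> 33 -> 9 -> 9 -> None


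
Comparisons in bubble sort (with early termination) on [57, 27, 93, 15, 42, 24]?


Algorithm: bubble sort (with early termination)
Input: [57, 27, 93, 15, 42, 24]
Sorted: [15, 24, 27, 42, 57, 93]

15


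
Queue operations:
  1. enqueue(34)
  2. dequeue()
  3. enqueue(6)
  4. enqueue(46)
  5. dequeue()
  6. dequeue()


enqueue(34) -> [34]
dequeue()->34, []
enqueue(6) -> [6]
enqueue(46) -> [6, 46]
dequeue()->6, [46]
dequeue()->46, []

Final queue: []


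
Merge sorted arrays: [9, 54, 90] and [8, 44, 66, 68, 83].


Take 8 from B
Take 9 from A
Take 44 from B
Take 54 from A
Take 66 from B
Take 68 from B
Take 83 from B

Merged: [8, 9, 44, 54, 66, 68, 83, 90]


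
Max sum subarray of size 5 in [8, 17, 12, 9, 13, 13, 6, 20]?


[0:5]: 59
[1:6]: 64
[2:7]: 53
[3:8]: 61

Max: 64 at [1:6]


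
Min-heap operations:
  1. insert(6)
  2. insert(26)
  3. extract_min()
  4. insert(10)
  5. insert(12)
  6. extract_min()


insert(6) -> [6]
insert(26) -> [6, 26]
extract_min()->6, [26]
insert(10) -> [10, 26]
insert(12) -> [10, 26, 12]
extract_min()->10, [12, 26]

Final heap: [12, 26]


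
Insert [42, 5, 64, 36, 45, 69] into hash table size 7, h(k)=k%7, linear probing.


Insert 42: h=0 -> slot 0
Insert 5: h=5 -> slot 5
Insert 64: h=1 -> slot 1
Insert 36: h=1, 1 probes -> slot 2
Insert 45: h=3 -> slot 3
Insert 69: h=6 -> slot 6

Table: [42, 64, 36, 45, None, 5, 69]


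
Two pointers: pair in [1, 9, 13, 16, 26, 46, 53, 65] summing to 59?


lo=0(1)+hi=7(65)=66
lo=0(1)+hi=6(53)=54
lo=1(9)+hi=6(53)=62
lo=1(9)+hi=5(46)=55
lo=2(13)+hi=5(46)=59

Yes: 13+46=59


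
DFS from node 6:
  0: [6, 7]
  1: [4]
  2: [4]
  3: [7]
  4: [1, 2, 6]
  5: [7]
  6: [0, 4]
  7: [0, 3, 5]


Visit 6, push [4, 0]
Visit 0, push [7]
Visit 7, push [5, 3]
Visit 3, push []
Visit 5, push []
Visit 4, push [2, 1]
Visit 1, push []
Visit 2, push []

DFS order: [6, 0, 7, 3, 5, 4, 1, 2]


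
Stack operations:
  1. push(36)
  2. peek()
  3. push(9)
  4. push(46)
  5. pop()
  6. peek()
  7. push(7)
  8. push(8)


push(36) -> [36]
peek()->36
push(9) -> [36, 9]
push(46) -> [36, 9, 46]
pop()->46, [36, 9]
peek()->9
push(7) -> [36, 9, 7]
push(8) -> [36, 9, 7, 8]

Final stack: [36, 9, 7, 8]


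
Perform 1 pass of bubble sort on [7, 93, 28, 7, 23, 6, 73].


Initial: [7, 93, 28, 7, 23, 6, 73]
Pass 1: [7, 28, 7, 23, 6, 73, 93] (5 swaps)

After 1 pass: [7, 28, 7, 23, 6, 73, 93]


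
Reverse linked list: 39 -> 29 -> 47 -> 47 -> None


Step 1: curr=39, set curr.next=prev(None) | reversed so far: 39
Step 2: curr=29, set curr.next=prev(39) | reversed so far: 29 -> 39
Step 3: curr=47, set curr.next=prev(29) | reversed so far: 47 -> 29 -> 39
Step 4: curr=47, set curr.next=prev(47) | reversed so far: 47 -> 47 -> 29 -> 39

47 -> 47 -> 29 -> 39 -> None


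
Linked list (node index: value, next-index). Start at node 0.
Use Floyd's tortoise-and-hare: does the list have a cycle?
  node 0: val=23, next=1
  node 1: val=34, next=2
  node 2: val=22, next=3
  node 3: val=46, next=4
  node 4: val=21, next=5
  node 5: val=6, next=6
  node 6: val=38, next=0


Floyd's tortoise (slow, +1) and hare (fast, +2):
  init: slow=0, fast=0
  step 1: slow=1, fast=2
  step 2: slow=2, fast=4
  step 3: slow=3, fast=6
  step 4: slow=4, fast=1
  step 5: slow=5, fast=3
  step 6: slow=6, fast=5
  step 7: slow=0, fast=0
  slow == fast at node 0: cycle detected

Cycle: yes


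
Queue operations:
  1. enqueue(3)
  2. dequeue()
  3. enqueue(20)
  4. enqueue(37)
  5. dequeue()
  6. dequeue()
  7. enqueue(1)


enqueue(3) -> [3]
dequeue()->3, []
enqueue(20) -> [20]
enqueue(37) -> [20, 37]
dequeue()->20, [37]
dequeue()->37, []
enqueue(1) -> [1]

Final queue: [1]


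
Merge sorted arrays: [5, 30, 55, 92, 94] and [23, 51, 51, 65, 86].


Take 5 from A
Take 23 from B
Take 30 from A
Take 51 from B
Take 51 from B
Take 55 from A
Take 65 from B
Take 86 from B

Merged: [5, 23, 30, 51, 51, 55, 65, 86, 92, 94]


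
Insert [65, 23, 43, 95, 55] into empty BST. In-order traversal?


Insert 65: root
Insert 23: L from 65
Insert 43: L from 65 -> R from 23
Insert 95: R from 65
Insert 55: L from 65 -> R from 23 -> R from 43

In-order: [23, 43, 55, 65, 95]


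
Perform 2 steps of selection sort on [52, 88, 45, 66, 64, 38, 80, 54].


Initial: [52, 88, 45, 66, 64, 38, 80, 54]
Step 1: min=38 at 5
  Swap: [38, 88, 45, 66, 64, 52, 80, 54]
Step 2: min=45 at 2
  Swap: [38, 45, 88, 66, 64, 52, 80, 54]

After 2 steps: [38, 45, 88, 66, 64, 52, 80, 54]


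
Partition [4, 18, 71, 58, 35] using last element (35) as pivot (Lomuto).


Pivot: 35
  4 <= 35: advance i (no swap)
  18 <= 35: advance i (no swap)
Place pivot at 2: [4, 18, 35, 58, 71]

Partitioned: [4, 18, 35, 58, 71]


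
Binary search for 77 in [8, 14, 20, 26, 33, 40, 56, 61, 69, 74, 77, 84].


Step 1: lo=0, hi=11, mid=5, val=40
Step 2: lo=6, hi=11, mid=8, val=69
Step 3: lo=9, hi=11, mid=10, val=77

Found at index 10


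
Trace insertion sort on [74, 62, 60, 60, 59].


Initial: [74, 62, 60, 60, 59]
Insert 62: [62, 74, 60, 60, 59]
Insert 60: [60, 62, 74, 60, 59]
Insert 60: [60, 60, 62, 74, 59]
Insert 59: [59, 60, 60, 62, 74]

Sorted: [59, 60, 60, 62, 74]


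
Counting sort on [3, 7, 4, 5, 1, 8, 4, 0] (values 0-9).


Input: [3, 7, 4, 5, 1, 8, 4, 0]
Counts: [1, 1, 0, 1, 2, 1, 0, 1, 1, 0]

Sorted: [0, 1, 3, 4, 4, 5, 7, 8]


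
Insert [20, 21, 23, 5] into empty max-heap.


Insert 20: [20]
Insert 21: [21, 20]
Insert 23: [23, 20, 21]
Insert 5: [23, 20, 21, 5]

Final heap: [23, 20, 21, 5]


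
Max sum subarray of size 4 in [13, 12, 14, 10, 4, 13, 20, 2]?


[0:4]: 49
[1:5]: 40
[2:6]: 41
[3:7]: 47
[4:8]: 39

Max: 49 at [0:4]


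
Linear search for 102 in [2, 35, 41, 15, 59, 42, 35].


i=0: 2!=102
i=1: 35!=102
i=2: 41!=102
i=3: 15!=102
i=4: 59!=102
i=5: 42!=102
i=6: 35!=102

Not found, 7 comps


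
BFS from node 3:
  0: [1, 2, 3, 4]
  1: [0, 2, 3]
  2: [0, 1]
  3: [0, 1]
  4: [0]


Visit 3, enqueue [0, 1]
Visit 0, enqueue [2, 4]
Visit 1, enqueue []
Visit 2, enqueue []
Visit 4, enqueue []

BFS order: [3, 0, 1, 2, 4]


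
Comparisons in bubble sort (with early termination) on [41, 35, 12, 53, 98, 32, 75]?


Algorithm: bubble sort (with early termination)
Input: [41, 35, 12, 53, 98, 32, 75]
Sorted: [12, 32, 35, 41, 53, 75, 98]

20


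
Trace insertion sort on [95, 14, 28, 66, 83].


Initial: [95, 14, 28, 66, 83]
Insert 14: [14, 95, 28, 66, 83]
Insert 28: [14, 28, 95, 66, 83]
Insert 66: [14, 28, 66, 95, 83]
Insert 83: [14, 28, 66, 83, 95]

Sorted: [14, 28, 66, 83, 95]


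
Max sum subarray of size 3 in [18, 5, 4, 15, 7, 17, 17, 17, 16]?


[0:3]: 27
[1:4]: 24
[2:5]: 26
[3:6]: 39
[4:7]: 41
[5:8]: 51
[6:9]: 50

Max: 51 at [5:8]


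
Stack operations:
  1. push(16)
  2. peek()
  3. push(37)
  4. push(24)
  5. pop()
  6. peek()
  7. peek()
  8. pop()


push(16) -> [16]
peek()->16
push(37) -> [16, 37]
push(24) -> [16, 37, 24]
pop()->24, [16, 37]
peek()->37
peek()->37
pop()->37, [16]

Final stack: [16]


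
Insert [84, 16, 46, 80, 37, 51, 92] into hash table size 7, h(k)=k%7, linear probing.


Insert 84: h=0 -> slot 0
Insert 16: h=2 -> slot 2
Insert 46: h=4 -> slot 4
Insert 80: h=3 -> slot 3
Insert 37: h=2, 3 probes -> slot 5
Insert 51: h=2, 4 probes -> slot 6
Insert 92: h=1 -> slot 1

Table: [84, 92, 16, 80, 46, 37, 51]


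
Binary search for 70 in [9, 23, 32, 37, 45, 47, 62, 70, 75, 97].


Step 1: lo=0, hi=9, mid=4, val=45
Step 2: lo=5, hi=9, mid=7, val=70

Found at index 7


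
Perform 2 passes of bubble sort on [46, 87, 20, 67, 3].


Initial: [46, 87, 20, 67, 3]
Pass 1: [46, 20, 67, 3, 87] (3 swaps)
Pass 2: [20, 46, 3, 67, 87] (2 swaps)

After 2 passes: [20, 46, 3, 67, 87]


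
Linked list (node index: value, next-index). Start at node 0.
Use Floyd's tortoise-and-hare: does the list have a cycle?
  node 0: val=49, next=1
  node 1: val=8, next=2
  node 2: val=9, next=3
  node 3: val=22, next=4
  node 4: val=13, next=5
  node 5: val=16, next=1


Floyd's tortoise (slow, +1) and hare (fast, +2):
  init: slow=0, fast=0
  step 1: slow=1, fast=2
  step 2: slow=2, fast=4
  step 3: slow=3, fast=1
  step 4: slow=4, fast=3
  step 5: slow=5, fast=5
  slow == fast at node 5: cycle detected

Cycle: yes


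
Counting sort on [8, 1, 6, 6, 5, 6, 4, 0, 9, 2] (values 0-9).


Input: [8, 1, 6, 6, 5, 6, 4, 0, 9, 2]
Counts: [1, 1, 1, 0, 1, 1, 3, 0, 1, 1]

Sorted: [0, 1, 2, 4, 5, 6, 6, 6, 8, 9]


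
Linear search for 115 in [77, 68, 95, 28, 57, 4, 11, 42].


i=0: 77!=115
i=1: 68!=115
i=2: 95!=115
i=3: 28!=115
i=4: 57!=115
i=5: 4!=115
i=6: 11!=115
i=7: 42!=115

Not found, 8 comps


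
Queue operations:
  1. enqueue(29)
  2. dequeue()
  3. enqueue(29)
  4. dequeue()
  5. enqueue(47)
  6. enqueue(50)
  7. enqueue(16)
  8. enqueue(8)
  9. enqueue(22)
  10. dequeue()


enqueue(29) -> [29]
dequeue()->29, []
enqueue(29) -> [29]
dequeue()->29, []
enqueue(47) -> [47]
enqueue(50) -> [47, 50]
enqueue(16) -> [47, 50, 16]
enqueue(8) -> [47, 50, 16, 8]
enqueue(22) -> [47, 50, 16, 8, 22]
dequeue()->47, [50, 16, 8, 22]

Final queue: [50, 16, 8, 22]


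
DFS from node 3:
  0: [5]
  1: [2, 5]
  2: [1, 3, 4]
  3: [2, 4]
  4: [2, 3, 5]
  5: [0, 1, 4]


Visit 3, push [4, 2]
Visit 2, push [4, 1]
Visit 1, push [5]
Visit 5, push [4, 0]
Visit 0, push []
Visit 4, push []

DFS order: [3, 2, 1, 5, 0, 4]


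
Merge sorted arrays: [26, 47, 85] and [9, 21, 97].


Take 9 from B
Take 21 from B
Take 26 from A
Take 47 from A
Take 85 from A

Merged: [9, 21, 26, 47, 85, 97]


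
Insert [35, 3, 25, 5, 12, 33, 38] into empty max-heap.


Insert 35: [35]
Insert 3: [35, 3]
Insert 25: [35, 3, 25]
Insert 5: [35, 5, 25, 3]
Insert 12: [35, 12, 25, 3, 5]
Insert 33: [35, 12, 33, 3, 5, 25]
Insert 38: [38, 12, 35, 3, 5, 25, 33]

Final heap: [38, 12, 35, 3, 5, 25, 33]


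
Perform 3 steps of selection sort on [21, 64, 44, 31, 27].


Initial: [21, 64, 44, 31, 27]
Step 1: min=21 at 0
  Swap: [21, 64, 44, 31, 27]
Step 2: min=27 at 4
  Swap: [21, 27, 44, 31, 64]
Step 3: min=31 at 3
  Swap: [21, 27, 31, 44, 64]

After 3 steps: [21, 27, 31, 44, 64]


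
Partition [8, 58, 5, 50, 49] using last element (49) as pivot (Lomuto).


Pivot: 49
  8 <= 49: advance i (no swap)
  5 <= 49: swap -> [8, 5, 58, 50, 49]
Place pivot at 2: [8, 5, 49, 50, 58]

Partitioned: [8, 5, 49, 50, 58]


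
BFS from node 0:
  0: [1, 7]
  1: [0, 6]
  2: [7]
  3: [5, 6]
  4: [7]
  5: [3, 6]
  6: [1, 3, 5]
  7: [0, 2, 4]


Visit 0, enqueue [1, 7]
Visit 1, enqueue [6]
Visit 7, enqueue [2, 4]
Visit 6, enqueue [3, 5]
Visit 2, enqueue []
Visit 4, enqueue []
Visit 3, enqueue []
Visit 5, enqueue []

BFS order: [0, 1, 7, 6, 2, 4, 3, 5]


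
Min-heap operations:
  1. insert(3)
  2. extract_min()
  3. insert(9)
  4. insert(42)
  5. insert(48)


insert(3) -> [3]
extract_min()->3, []
insert(9) -> [9]
insert(42) -> [9, 42]
insert(48) -> [9, 42, 48]

Final heap: [9, 42, 48]


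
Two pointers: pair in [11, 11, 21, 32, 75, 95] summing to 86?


lo=0(11)+hi=5(95)=106
lo=0(11)+hi=4(75)=86

Yes: 11+75=86


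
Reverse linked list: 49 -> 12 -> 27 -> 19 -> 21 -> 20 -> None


Step 1: curr=49, set curr.next=prev(None) | reversed so far: 49
Step 2: curr=12, set curr.next=prev(49) | reversed so far: 12 -> 49
Step 3: curr=27, set curr.next=prev(12) | reversed so far: 27 -> 12 -> 49
Step 4: curr=19, set curr.next=prev(27) | reversed so far: 19 -> 27 -> 12 -> 49
Step 5: curr=21, set curr.next=prev(19) | reversed so far: 21 -> 19 -> 27 -> 12 -> 49
Step 6: curr=20, set curr.next=prev(21) | reversed so far: 20 -> 21 -> 19 -> 27 -> 12 -> 49

20 -> 21 -> 19 -> 27 -> 12 -> 49 -> None


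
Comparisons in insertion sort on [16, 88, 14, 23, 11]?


Algorithm: insertion sort
Input: [16, 88, 14, 23, 11]
Sorted: [11, 14, 16, 23, 88]

9


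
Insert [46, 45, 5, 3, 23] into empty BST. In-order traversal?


Insert 46: root
Insert 45: L from 46
Insert 5: L from 46 -> L from 45
Insert 3: L from 46 -> L from 45 -> L from 5
Insert 23: L from 46 -> L from 45 -> R from 5

In-order: [3, 5, 23, 45, 46]


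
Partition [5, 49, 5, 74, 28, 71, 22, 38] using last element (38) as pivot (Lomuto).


Pivot: 38
  5 <= 38: advance i (no swap)
  5 <= 38: swap -> [5, 5, 49, 74, 28, 71, 22, 38]
  28 <= 38: swap -> [5, 5, 28, 74, 49, 71, 22, 38]
  22 <= 38: swap -> [5, 5, 28, 22, 49, 71, 74, 38]
Place pivot at 4: [5, 5, 28, 22, 38, 71, 74, 49]

Partitioned: [5, 5, 28, 22, 38, 71, 74, 49]


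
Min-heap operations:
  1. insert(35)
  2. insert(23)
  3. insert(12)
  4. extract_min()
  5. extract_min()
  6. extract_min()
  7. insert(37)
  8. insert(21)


insert(35) -> [35]
insert(23) -> [23, 35]
insert(12) -> [12, 35, 23]
extract_min()->12, [23, 35]
extract_min()->23, [35]
extract_min()->35, []
insert(37) -> [37]
insert(21) -> [21, 37]

Final heap: [21, 37]


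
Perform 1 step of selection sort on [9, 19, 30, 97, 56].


Initial: [9, 19, 30, 97, 56]
Step 1: min=9 at 0
  Swap: [9, 19, 30, 97, 56]

After 1 step: [9, 19, 30, 97, 56]


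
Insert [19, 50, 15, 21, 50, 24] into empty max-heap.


Insert 19: [19]
Insert 50: [50, 19]
Insert 15: [50, 19, 15]
Insert 21: [50, 21, 15, 19]
Insert 50: [50, 50, 15, 19, 21]
Insert 24: [50, 50, 24, 19, 21, 15]

Final heap: [50, 50, 24, 19, 21, 15]


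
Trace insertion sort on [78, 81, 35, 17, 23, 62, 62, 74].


Initial: [78, 81, 35, 17, 23, 62, 62, 74]
Insert 81: [78, 81, 35, 17, 23, 62, 62, 74]
Insert 35: [35, 78, 81, 17, 23, 62, 62, 74]
Insert 17: [17, 35, 78, 81, 23, 62, 62, 74]
Insert 23: [17, 23, 35, 78, 81, 62, 62, 74]
Insert 62: [17, 23, 35, 62, 78, 81, 62, 74]
Insert 62: [17, 23, 35, 62, 62, 78, 81, 74]
Insert 74: [17, 23, 35, 62, 62, 74, 78, 81]

Sorted: [17, 23, 35, 62, 62, 74, 78, 81]


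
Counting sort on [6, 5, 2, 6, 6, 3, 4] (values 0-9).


Input: [6, 5, 2, 6, 6, 3, 4]
Counts: [0, 0, 1, 1, 1, 1, 3, 0, 0, 0]

Sorted: [2, 3, 4, 5, 6, 6, 6]


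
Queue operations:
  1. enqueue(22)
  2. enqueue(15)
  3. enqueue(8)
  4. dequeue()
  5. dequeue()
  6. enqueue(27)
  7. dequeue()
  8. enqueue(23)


enqueue(22) -> [22]
enqueue(15) -> [22, 15]
enqueue(8) -> [22, 15, 8]
dequeue()->22, [15, 8]
dequeue()->15, [8]
enqueue(27) -> [8, 27]
dequeue()->8, [27]
enqueue(23) -> [27, 23]

Final queue: [27, 23]


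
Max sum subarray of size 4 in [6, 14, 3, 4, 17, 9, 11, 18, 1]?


[0:4]: 27
[1:5]: 38
[2:6]: 33
[3:7]: 41
[4:8]: 55
[5:9]: 39

Max: 55 at [4:8]


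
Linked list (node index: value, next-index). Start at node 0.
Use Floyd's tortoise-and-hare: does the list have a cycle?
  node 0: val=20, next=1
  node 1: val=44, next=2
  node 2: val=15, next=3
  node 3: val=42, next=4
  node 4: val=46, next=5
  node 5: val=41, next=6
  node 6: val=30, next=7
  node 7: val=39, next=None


Floyd's tortoise (slow, +1) and hare (fast, +2):
  init: slow=0, fast=0
  step 1: slow=1, fast=2
  step 2: slow=2, fast=4
  step 3: slow=3, fast=6
  step 4: fast 6->7->None, no cycle

Cycle: no


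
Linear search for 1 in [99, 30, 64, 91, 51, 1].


i=0: 99!=1
i=1: 30!=1
i=2: 64!=1
i=3: 91!=1
i=4: 51!=1
i=5: 1==1 found!

Found at 5, 6 comps


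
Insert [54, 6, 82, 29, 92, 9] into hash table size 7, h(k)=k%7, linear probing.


Insert 54: h=5 -> slot 5
Insert 6: h=6 -> slot 6
Insert 82: h=5, 2 probes -> slot 0
Insert 29: h=1 -> slot 1
Insert 92: h=1, 1 probes -> slot 2
Insert 9: h=2, 1 probes -> slot 3

Table: [82, 29, 92, 9, None, 54, 6]


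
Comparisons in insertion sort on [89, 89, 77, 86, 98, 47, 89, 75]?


Algorithm: insertion sort
Input: [89, 89, 77, 86, 98, 47, 89, 75]
Sorted: [47, 75, 77, 86, 89, 89, 89, 98]

21


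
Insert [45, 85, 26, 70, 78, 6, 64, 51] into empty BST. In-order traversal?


Insert 45: root
Insert 85: R from 45
Insert 26: L from 45
Insert 70: R from 45 -> L from 85
Insert 78: R from 45 -> L from 85 -> R from 70
Insert 6: L from 45 -> L from 26
Insert 64: R from 45 -> L from 85 -> L from 70
Insert 51: R from 45 -> L from 85 -> L from 70 -> L from 64

In-order: [6, 26, 45, 51, 64, 70, 78, 85]


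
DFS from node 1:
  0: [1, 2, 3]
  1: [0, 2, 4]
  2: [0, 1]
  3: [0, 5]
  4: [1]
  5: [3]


Visit 1, push [4, 2, 0]
Visit 0, push [3, 2]
Visit 2, push []
Visit 3, push [5]
Visit 5, push []
Visit 4, push []

DFS order: [1, 0, 2, 3, 5, 4]


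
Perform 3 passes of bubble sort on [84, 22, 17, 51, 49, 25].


Initial: [84, 22, 17, 51, 49, 25]
Pass 1: [22, 17, 51, 49, 25, 84] (5 swaps)
Pass 2: [17, 22, 49, 25, 51, 84] (3 swaps)
Pass 3: [17, 22, 25, 49, 51, 84] (1 swaps)

After 3 passes: [17, 22, 25, 49, 51, 84]


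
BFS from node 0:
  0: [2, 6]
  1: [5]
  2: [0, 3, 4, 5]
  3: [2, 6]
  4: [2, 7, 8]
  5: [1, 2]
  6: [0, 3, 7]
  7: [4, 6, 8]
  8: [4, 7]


Visit 0, enqueue [2, 6]
Visit 2, enqueue [3, 4, 5]
Visit 6, enqueue [7]
Visit 3, enqueue []
Visit 4, enqueue [8]
Visit 5, enqueue [1]
Visit 7, enqueue []
Visit 8, enqueue []
Visit 1, enqueue []

BFS order: [0, 2, 6, 3, 4, 5, 7, 8, 1]


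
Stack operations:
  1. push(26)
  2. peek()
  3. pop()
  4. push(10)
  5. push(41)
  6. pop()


push(26) -> [26]
peek()->26
pop()->26, []
push(10) -> [10]
push(41) -> [10, 41]
pop()->41, [10]

Final stack: [10]


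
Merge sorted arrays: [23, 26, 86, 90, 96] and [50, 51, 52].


Take 23 from A
Take 26 from A
Take 50 from B
Take 51 from B
Take 52 from B

Merged: [23, 26, 50, 51, 52, 86, 90, 96]


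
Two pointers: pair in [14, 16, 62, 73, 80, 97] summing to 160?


lo=0(14)+hi=5(97)=111
lo=1(16)+hi=5(97)=113
lo=2(62)+hi=5(97)=159
lo=3(73)+hi=5(97)=170
lo=3(73)+hi=4(80)=153

No pair found


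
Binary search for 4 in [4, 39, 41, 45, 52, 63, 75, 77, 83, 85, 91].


Step 1: lo=0, hi=10, mid=5, val=63
Step 2: lo=0, hi=4, mid=2, val=41
Step 3: lo=0, hi=1, mid=0, val=4

Found at index 0


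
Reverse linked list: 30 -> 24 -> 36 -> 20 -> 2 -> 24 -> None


Step 1: curr=30, set curr.next=prev(None) | reversed so far: 30
Step 2: curr=24, set curr.next=prev(30) | reversed so far: 24 -> 30
Step 3: curr=36, set curr.next=prev(24) | reversed so far: 36 -> 24 -> 30
Step 4: curr=20, set curr.next=prev(36) | reversed so far: 20 -> 36 -> 24 -> 30
Step 5: curr=2, set curr.next=prev(20) | reversed so far: 2 -> 20 -> 36 -> 24 -> 30
Step 6: curr=24, set curr.next=prev(2) | reversed so far: 24 -> 2 -> 20 -> 36 -> 24 -> 30

24 -> 2 -> 20 -> 36 -> 24 -> 30 -> None


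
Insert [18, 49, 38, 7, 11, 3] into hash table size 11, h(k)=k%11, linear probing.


Insert 18: h=7 -> slot 7
Insert 49: h=5 -> slot 5
Insert 38: h=5, 1 probes -> slot 6
Insert 7: h=7, 1 probes -> slot 8
Insert 11: h=0 -> slot 0
Insert 3: h=3 -> slot 3

Table: [11, None, None, 3, None, 49, 38, 18, 7, None, None]


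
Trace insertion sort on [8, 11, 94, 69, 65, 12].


Initial: [8, 11, 94, 69, 65, 12]
Insert 11: [8, 11, 94, 69, 65, 12]
Insert 94: [8, 11, 94, 69, 65, 12]
Insert 69: [8, 11, 69, 94, 65, 12]
Insert 65: [8, 11, 65, 69, 94, 12]
Insert 12: [8, 11, 12, 65, 69, 94]

Sorted: [8, 11, 12, 65, 69, 94]


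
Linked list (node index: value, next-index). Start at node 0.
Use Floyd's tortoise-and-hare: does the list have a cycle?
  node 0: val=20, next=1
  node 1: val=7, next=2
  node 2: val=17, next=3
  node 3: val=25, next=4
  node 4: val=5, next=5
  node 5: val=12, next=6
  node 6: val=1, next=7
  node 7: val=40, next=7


Floyd's tortoise (slow, +1) and hare (fast, +2):
  init: slow=0, fast=0
  step 1: slow=1, fast=2
  step 2: slow=2, fast=4
  step 3: slow=3, fast=6
  step 4: slow=4, fast=7
  step 5: slow=5, fast=7
  step 6: slow=6, fast=7
  step 7: slow=7, fast=7
  slow == fast at node 7: cycle detected

Cycle: yes


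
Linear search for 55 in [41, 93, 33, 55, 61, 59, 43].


i=0: 41!=55
i=1: 93!=55
i=2: 33!=55
i=3: 55==55 found!

Found at 3, 4 comps


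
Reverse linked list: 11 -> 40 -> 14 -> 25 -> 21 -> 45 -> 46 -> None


Step 1: curr=11, set curr.next=prev(None) | reversed so far: 11
Step 2: curr=40, set curr.next=prev(11) | reversed so far: 40 -> 11
Step 3: curr=14, set curr.next=prev(40) | reversed so far: 14 -> 40 -> 11
Step 4: curr=25, set curr.next=prev(14) | reversed so far: 25 -> 14 -> 40 -> 11
Step 5: curr=21, set curr.next=prev(25) | reversed so far: 21 -> 25 -> 14 -> 40 -> 11
Step 6: curr=45, set curr.next=prev(21) | reversed so far: 45 -> 21 -> 25 -> 14 -> 40 -> 11
Step 7: curr=46, set curr.next=prev(45) | reversed so far: 46 -> 45 -> 21 -> 25 -> 14 -> 40 -> 11

46 -> 45 -> 21 -> 25 -> 14 -> 40 -> 11 -> None


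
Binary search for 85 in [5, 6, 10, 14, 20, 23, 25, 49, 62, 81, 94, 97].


Step 1: lo=0, hi=11, mid=5, val=23
Step 2: lo=6, hi=11, mid=8, val=62
Step 3: lo=9, hi=11, mid=10, val=94
Step 4: lo=9, hi=9, mid=9, val=81

Not found


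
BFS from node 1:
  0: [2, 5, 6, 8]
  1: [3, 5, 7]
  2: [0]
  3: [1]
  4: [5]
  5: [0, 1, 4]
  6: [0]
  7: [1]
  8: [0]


Visit 1, enqueue [3, 5, 7]
Visit 3, enqueue []
Visit 5, enqueue [0, 4]
Visit 7, enqueue []
Visit 0, enqueue [2, 6, 8]
Visit 4, enqueue []
Visit 2, enqueue []
Visit 6, enqueue []
Visit 8, enqueue []

BFS order: [1, 3, 5, 7, 0, 4, 2, 6, 8]
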